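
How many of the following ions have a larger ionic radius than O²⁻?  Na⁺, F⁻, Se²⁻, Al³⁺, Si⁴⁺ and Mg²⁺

Work out protons and electrons: Si⁴⁺: 10 e⁻, Z=14, Al³⁺: 10 e⁻, Z=13, Mg²⁺: 10 e⁻, Z=12, Na⁺: 10 e⁻, Z=11, F⁻: 10 e⁻, Z=9, O²⁻: 10 e⁻, Z=8, Se²⁻: 36 e⁻, Z=34. Si⁴⁺ < Al³⁺ (isoelectronic, higher Z=14 is smaller); Al³⁺ < Mg²⁺ (both 10 e⁻, Z=13>12); Mg²⁺ < Na⁺ (both 10 e⁻, Z=12>11); Na⁺ < F⁻ (both 10 e⁻, Z=11>9); F⁻ < O²⁻ (both 10 e⁻, Z=9>8); O²⁻ < Se²⁻ (same group, period 2 vs 4).
Placing each against O²⁻: smaller — Si⁴⁺, Al³⁺, Mg²⁺, Na⁺, F⁻; larger — Se²⁻. So 1 is larger.

1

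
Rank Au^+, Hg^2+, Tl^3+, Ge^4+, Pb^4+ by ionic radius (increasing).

Ge^4+ < Pb^4+ < Tl^3+ < Hg^2+ < Au^+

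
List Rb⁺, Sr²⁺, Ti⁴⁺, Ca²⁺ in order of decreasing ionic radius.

Ti⁴⁺: 18 e⁻, Z=22, Ca²⁺: 18 e⁻, Z=20, Sr²⁺: 36 e⁻, Z=38, Rb⁺: 36 e⁻, Z=37. Ti⁴⁺ < Ca²⁺ (both 18 e⁻, Z=22>20); Ca²⁺ < Sr²⁺ (same group, 1 shell fewer); Sr²⁺ < Rb⁺ (both 36 e⁻, Z=38>37).

Rb⁺ > Sr²⁺ > Ca²⁺ > Ti⁴⁺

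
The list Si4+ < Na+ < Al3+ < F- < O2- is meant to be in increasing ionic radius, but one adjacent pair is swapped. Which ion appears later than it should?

The pair Na+, Al3+ is the wrong way round — they are isoelectronic (10 e⁻) and Al has more protons than Na (13 vs 11), making Al3+ smaller. All other adjacent pairs agree with periodic trends, so Al3+ is the misplaced ion.

Al3+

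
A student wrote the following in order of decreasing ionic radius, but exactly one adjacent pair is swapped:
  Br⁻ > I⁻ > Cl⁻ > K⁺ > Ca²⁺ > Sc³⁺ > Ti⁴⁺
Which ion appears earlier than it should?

Br⁻

Scanning neighbour by neighbour, only Br⁻/I⁻ violates a trend: both in group 17 with the same charge; Br⁻ (period 4) has the smaller radius. That makes Br⁻ the one sitting a position early relative to where it belongs.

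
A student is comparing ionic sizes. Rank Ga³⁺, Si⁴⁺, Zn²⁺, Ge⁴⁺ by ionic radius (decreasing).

Zn²⁺ > Ga³⁺ > Ge⁴⁺ > Si⁴⁺

Electron counts and nuclear charges: Si⁴⁺: 10 e⁻, Z=14, Ge⁴⁺: 28 e⁻, Z=32, Ga³⁺: 28 e⁻, Z=31, Zn²⁺: 28 e⁻, Z=30. Si⁴⁺ < Ge⁴⁺ (same group, period 3 vs 4); Ge⁴⁺ < Ga³⁺ (isoelectronic, higher Z=32 is smaller); Ga³⁺ < Zn²⁺ (both 28 e⁻, Z=31>30).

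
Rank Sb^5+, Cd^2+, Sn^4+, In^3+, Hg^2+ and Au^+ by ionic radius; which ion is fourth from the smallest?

Work out protons and electrons: Sb^5+ (Z=51, 46 e⁻), Sn^4+ (Z=50, 46 e⁻), In^3+ (Z=49, 46 e⁻), Cd^2+ (Z=48, 46 e⁻), Hg^2+ (Z=80, 78 e⁻), Au^+ (Z=79, 78 e⁻). Sb^5+ < Sn^4+ (isoelectronic, higher Z=51 is smaller); Sn^4+ < In^3+ (both 46 e⁻, Z=50>49); In^3+ < Cd^2+ (both 46 e⁻, Z=49>48); Cd^2+ < Hg^2+ (same group, period 5 vs 6); Hg^2+ < Au^+ (both 78 e⁻, Z=80>79).
Full ascending order: Sb^5+ < Sn^4+ < In^3+ < Cd^2+ < Hg^2+ < Au^+. Counting from the smallest, position 4 is Cd^2+.

Cd^2+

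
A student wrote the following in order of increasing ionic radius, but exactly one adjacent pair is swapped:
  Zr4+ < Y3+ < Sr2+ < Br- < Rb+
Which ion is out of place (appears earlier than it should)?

Br-

Scanning neighbour by neighbour, only Br-/Rb+ violates a trend: both have 36 electrons but Z(Rb)=37 > Z(Br)=35, so Rb+ should be the smaller of the two. That makes Br- the one sitting a position early relative to where it belongs.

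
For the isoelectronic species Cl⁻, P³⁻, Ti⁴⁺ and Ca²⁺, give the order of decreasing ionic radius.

All of these have 18 electrons (isoelectronic). With the same electron cloud, the ion with the most protons pulls it in tightest. Nuclear charges: Ti⁴⁺ (Z=22), Ca²⁺ (Z=20), Cl⁻ (Z=17), P³⁻ (Z=15). Highest Z is smallest.

P³⁻ > Cl⁻ > Ca²⁺ > Ti⁴⁺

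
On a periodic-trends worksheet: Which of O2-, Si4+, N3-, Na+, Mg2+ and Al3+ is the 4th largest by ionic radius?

These species are isoelectronic with 10 electrons. The only difference is the number of protons: Si4+ (Z=14), Al3+ (Z=13), Mg2+ (Z=12), Na+ (Z=11), O2- (Z=8), N3- (Z=7). The strongest nuclear pull (Si4+) gives the smallest ion.
Ordering: Si4+ < Al3+ < Mg2+ < Na+ < O2- < N3-. The 4th largest is Mg2+.

Mg2+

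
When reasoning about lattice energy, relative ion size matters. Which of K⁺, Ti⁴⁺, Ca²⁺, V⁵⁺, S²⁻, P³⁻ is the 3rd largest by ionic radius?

Isoelectronic series (18 e⁻ each). Size is set by nuclear charge: more protons means a smaller ion. V⁵⁺ (Z=23), Ti⁴⁺ (Z=22), Ca²⁺ (Z=20), K⁺ (Z=19), S²⁻ (Z=16), P³⁻ (Z=15).
So the order is V⁵⁺ < Ti⁴⁺ < Ca²⁺ < K⁺ < S²⁻ < P³⁻; the 3rd-largest ion is K⁺.

K⁺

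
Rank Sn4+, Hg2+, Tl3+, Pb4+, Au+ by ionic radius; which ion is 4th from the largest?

Pb4+

Tabulating Z and e⁻: Sn4+ (Z=50, 46 e⁻), Pb4+ (Z=82, 78 e⁻), Tl3+ (Z=81, 78 e⁻), Hg2+ (Z=80, 78 e⁻), Au+ (Z=79, 78 e⁻). Sn4+ < Pb4+ (same group, 1 shell fewer); Pb4+ < Tl3+ (both 78 e⁻, Z=82>81); Tl3+ < Hg2+ (both 78 e⁻, Z=81>80); Hg2+ < Au+ (isoelectronic, higher Z=80 is smaller).
Ordering: Sn4+ < Pb4+ < Tl3+ < Hg2+ < Au+. The 4th largest is Pb4+.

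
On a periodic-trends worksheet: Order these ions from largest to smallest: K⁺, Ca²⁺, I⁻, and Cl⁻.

First list Z and electron count for each: Ca²⁺: 18 e⁻, Z=20, K⁺: 18 e⁻, Z=19, Cl⁻: 18 e⁻, Z=17, I⁻: 54 e⁻, Z=53. Ca²⁺ < K⁺ (isoelectronic, higher Z=20 is smaller); K⁺ < Cl⁻ (isoelectronic, higher Z=19 is smaller); Cl⁻ < I⁻ (same group, 2 shells fewer).

I⁻ > Cl⁻ > K⁺ > Ca²⁺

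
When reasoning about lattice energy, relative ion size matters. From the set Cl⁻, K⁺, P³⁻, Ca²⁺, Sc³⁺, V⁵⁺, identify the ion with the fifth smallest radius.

Isoelectronic series (18 e⁻ each). Size is set by nuclear charge: more protons means a smaller ion. V⁵⁺ (Z=23), Sc³⁺ (Z=21), Ca²⁺ (Z=20), K⁺ (Z=19), Cl⁻ (Z=17), P³⁻ (Z=15).
Full ascending order: V⁵⁺ < Sc³⁺ < Ca²⁺ < K⁺ < Cl⁻ < P³⁻. Counting from the smallest, position 5 is Cl⁻.

Cl⁻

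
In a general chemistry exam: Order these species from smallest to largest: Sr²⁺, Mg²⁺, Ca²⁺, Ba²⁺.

Mg²⁺ < Ca²⁺ < Sr²⁺ < Ba²⁺

All are in the same group with charge +2. Radius grows down the group as n (the outermost shell) increases.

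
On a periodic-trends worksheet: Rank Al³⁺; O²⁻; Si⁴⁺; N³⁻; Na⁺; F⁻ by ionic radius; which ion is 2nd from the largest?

O²⁻

Isoelectronic series (10 e⁻ each). Size is set by nuclear charge: more protons means a smaller ion. Si⁴⁺ (Z=14), Al³⁺ (Z=13), Na⁺ (Z=11), F⁻ (Z=9), O²⁻ (Z=8), N³⁻ (Z=7).
So the order is Si⁴⁺ < Al³⁺ < Na⁺ < F⁻ < O²⁻ < N³⁻; the 2nd-largest ion is O²⁻.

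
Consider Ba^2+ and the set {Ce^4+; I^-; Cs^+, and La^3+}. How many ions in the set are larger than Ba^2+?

2

These species are isoelectronic with 54 electrons. The only difference is the number of protons: Ce^4+ (Z=58), La^3+ (Z=57), Ba^2+ (Z=56), Cs^+ (Z=55), I^- (Z=53). The strongest nuclear pull (Ce^4+) gives the smallest ion.
Overall: Ce^4+ < La^3+ < Ba^2+ < Cs^+ < I^-. Ba^2+ has 2 below it and 2 above. That's 2.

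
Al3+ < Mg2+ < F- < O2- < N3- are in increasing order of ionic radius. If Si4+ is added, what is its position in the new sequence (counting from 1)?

1

All of these have 10 electrons (isoelectronic). With the same electron cloud, the ion with the most protons pulls it in tightest. Nuclear charges: Si4+ (Z=14), Al3+ (Z=13), Mg2+ (Z=12), F- (Z=9), O2- (Z=8), N3- (Z=7). Highest Z is smallest.
The complete sequence is Si4+ < Al3+ < Mg2+ < F- < O2- < N3-. Si4+ sits at position 1.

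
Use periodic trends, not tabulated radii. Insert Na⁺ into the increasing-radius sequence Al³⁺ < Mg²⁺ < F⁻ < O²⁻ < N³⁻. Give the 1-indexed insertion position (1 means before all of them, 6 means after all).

All of these have 10 electrons (isoelectronic). With the same electron cloud, the ion with the most protons pulls it in tightest. Nuclear charges: Al³⁺ (Z=13), Mg²⁺ (Z=12), Na⁺ (Z=11), F⁻ (Z=9), O²⁻ (Z=8), N³⁻ (Z=7). Highest Z is smallest.
Putting Na⁺ in gives Al³⁺ < Mg²⁺ < Na⁺ < F⁻ < O²⁻ < N³⁻; it lands at slot 3.

3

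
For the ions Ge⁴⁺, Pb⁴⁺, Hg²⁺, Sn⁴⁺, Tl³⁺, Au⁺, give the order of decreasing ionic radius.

Au⁺ > Hg²⁺ > Tl³⁺ > Pb⁴⁺ > Sn⁴⁺ > Ge⁴⁺

First list Z and electron count for each: Ge⁴⁺: 28 e⁻, Z=32, Sn⁴⁺: 46 e⁻, Z=50, Pb⁴⁺: 78 e⁻, Z=82, Tl³⁺: 78 e⁻, Z=81, Hg²⁺: 78 e⁻, Z=80, Au⁺: 78 e⁻, Z=79. Ge⁴⁺ < Sn⁴⁺ (same group, period 4 vs 5); Sn⁴⁺ < Pb⁴⁺ (same group, period 5 vs 6); Pb⁴⁺ < Tl³⁺ (both 78 e⁻, Z=82>81); Tl³⁺ < Hg²⁺ (both 78 e⁻, Z=81>80); Hg²⁺ < Au⁺ (isoelectronic, higher Z=80 is smaller).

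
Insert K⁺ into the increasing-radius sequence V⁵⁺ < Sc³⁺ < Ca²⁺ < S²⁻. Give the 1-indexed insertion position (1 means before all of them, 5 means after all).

4

Each ion has 18 electrons. The ranking follows nuclear charge in reverse — greater Z gives a smaller radius. V⁵⁺ (Z=23), Sc³⁺ (Z=21), Ca²⁺ (Z=20), K⁺ (Z=19), S²⁻ (Z=16).
With K⁺ included the full order is V⁵⁺ < Sc³⁺ < Ca²⁺ < K⁺ < S²⁻, so it takes position 4.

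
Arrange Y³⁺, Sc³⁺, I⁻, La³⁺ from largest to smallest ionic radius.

Sc³⁺: 18 e⁻, Z=21, Y³⁺: 36 e⁻, Z=39, La³⁺: 54 e⁻, Z=57, I⁻: 54 e⁻, Z=53. Sc³⁺ < Y³⁺ (same group, period 4 vs 5); Y³⁺ < La³⁺ (same group, period 5 vs 6); La³⁺ < I⁻ (isoelectronic, higher Z=57 is smaller).

I⁻ > La³⁺ > Y³⁺ > Sc³⁺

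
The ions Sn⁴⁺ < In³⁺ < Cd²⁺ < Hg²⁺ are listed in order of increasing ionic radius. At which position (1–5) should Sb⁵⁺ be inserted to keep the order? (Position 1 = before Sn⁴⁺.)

1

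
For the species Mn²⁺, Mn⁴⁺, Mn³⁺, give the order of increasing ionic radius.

Same element, different charge: the more highly charged cation has fewer electrons and a greater effective nuclear charge per electron, making Mn⁴⁺ the smallest.

Mn⁴⁺ < Mn³⁺ < Mn²⁺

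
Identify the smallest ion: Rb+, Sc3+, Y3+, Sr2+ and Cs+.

Electron counts and nuclear charges: Sc3+: 18 e⁻, Z=21, Y3+: 36 e⁻, Z=39, Sr2+: 36 e⁻, Z=38, Rb+: 36 e⁻, Z=37, Cs+: 54 e⁻, Z=55. Sc3+ < Y3+ (same group, period 4 vs 5); Y3+ < Sr2+ (both 36 e⁻, Z=39>38); Sr2+ < Rb+ (isoelectronic, higher Z=38 is smaller); Rb+ < Cs+ (same group, period 5 vs 6).

Sc3+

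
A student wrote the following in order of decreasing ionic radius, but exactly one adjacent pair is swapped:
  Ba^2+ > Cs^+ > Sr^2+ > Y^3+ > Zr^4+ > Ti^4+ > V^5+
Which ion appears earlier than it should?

Ba^2+

Check each adjacent pair. Ba^2+ and Cs^+ are reversed: Ba^2+ and Cs^+ share 54 electrons; the higher nuclear charge on Ba (Z=56) contracts it more, so Ba^2+ < Cs^+. No other neighbouring pair contradicts the periodic trends, so Ba^2+ is the ion listed too early.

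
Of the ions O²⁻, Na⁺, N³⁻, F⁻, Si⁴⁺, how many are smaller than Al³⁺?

Isoelectronic series (10 e⁻ each). Size is set by nuclear charge: more protons means a smaller ion. Si⁴⁺ (Z=14), Al³⁺ (Z=13), Na⁺ (Z=11), F⁻ (Z=9), O²⁻ (Z=8), N³⁻ (Z=7).
Placing each against Al³⁺: smaller — Si⁴⁺; larger — Na⁺, F⁻, O²⁻, N³⁻. That's 1.

1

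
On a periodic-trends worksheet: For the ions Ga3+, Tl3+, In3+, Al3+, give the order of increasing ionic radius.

Same group, same charge. Going down the group adds an extra shell of electrons, so the ion gets larger: Al3+ is highest in the group and smallest.

Al3+ < Ga3+ < In3+ < Tl3+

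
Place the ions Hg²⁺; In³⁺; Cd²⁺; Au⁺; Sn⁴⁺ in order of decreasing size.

Au⁺ > Hg²⁺ > Cd²⁺ > In³⁺ > Sn⁴⁺

Sn⁴⁺: 46 e⁻, Z=50, In³⁺: 46 e⁻, Z=49, Cd²⁺: 46 e⁻, Z=48, Hg²⁺: 78 e⁻, Z=80, Au⁺: 78 e⁻, Z=79. Sn⁴⁺ < In³⁺ (isoelectronic, higher Z=50 is smaller); In³⁺ < Cd²⁺ (isoelectronic, higher Z=49 is smaller); Cd²⁺ < Hg²⁺ (same group, period 5 vs 6); Hg²⁺ < Au⁺ (both 78 e⁻, Z=80>79).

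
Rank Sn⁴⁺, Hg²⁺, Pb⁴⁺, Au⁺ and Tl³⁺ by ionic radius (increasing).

Sn⁴⁺ < Pb⁴⁺ < Tl³⁺ < Hg²⁺ < Au⁺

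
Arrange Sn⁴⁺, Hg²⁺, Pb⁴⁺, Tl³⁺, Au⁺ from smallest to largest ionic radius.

Sn⁴⁺ (Z=50, 46 e⁻), Pb⁴⁺ (Z=82, 78 e⁻), Tl³⁺ (Z=81, 78 e⁻), Hg²⁺ (Z=80, 78 e⁻), Au⁺ (Z=79, 78 e⁻). Sn⁴⁺ < Pb⁴⁺ (same group, period 5 vs 6); Pb⁴⁺ < Tl³⁺ (both 78 e⁻, Z=82>81); Tl³⁺ < Hg²⁺ (isoelectronic, higher Z=81 is smaller); Hg²⁺ < Au⁺ (isoelectronic, higher Z=80 is smaller).

Sn⁴⁺ < Pb⁴⁺ < Tl³⁺ < Hg²⁺ < Au⁺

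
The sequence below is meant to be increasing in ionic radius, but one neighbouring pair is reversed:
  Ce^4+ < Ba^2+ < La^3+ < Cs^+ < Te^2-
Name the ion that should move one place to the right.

Ba^2+

Compare adjacent ions: La^3+ and Ba^2+ share 54 electrons; the higher nuclear charge on La (Z=57) contracts it more, so La^3+ < Ba^2+ — yet in this increasing list Ba^2+ sits before La^3+. Nothing else is reversed, so Ba^2+ should move one place to the right.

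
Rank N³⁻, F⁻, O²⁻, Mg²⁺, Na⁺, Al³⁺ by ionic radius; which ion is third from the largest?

F⁻

These species are isoelectronic with 10 electrons. The only difference is the number of protons: Al³⁺ (Z=13), Mg²⁺ (Z=12), Na⁺ (Z=11), F⁻ (Z=9), O²⁻ (Z=8), N³⁻ (Z=7). The strongest nuclear pull (Al³⁺) gives the smallest ion.
That gives Al³⁺ < Mg²⁺ < Na⁺ < F⁻ < O²⁻ < N³⁻. From the largest end, number 3 is F⁻.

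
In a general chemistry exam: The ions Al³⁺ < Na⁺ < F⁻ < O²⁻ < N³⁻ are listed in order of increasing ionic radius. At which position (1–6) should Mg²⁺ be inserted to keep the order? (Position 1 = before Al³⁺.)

2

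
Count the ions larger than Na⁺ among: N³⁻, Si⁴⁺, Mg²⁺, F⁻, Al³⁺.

Isoelectronic series (10 e⁻ each). Size is set by nuclear charge: more protons means a smaller ion. Si⁴⁺ (Z=14), Al³⁺ (Z=13), Mg²⁺ (Z=12), Na⁺ (Z=11), F⁻ (Z=9), N³⁻ (Z=7).
Relative to Na⁺, the ions that are larger are F⁻, N³⁻. Count: 2.

2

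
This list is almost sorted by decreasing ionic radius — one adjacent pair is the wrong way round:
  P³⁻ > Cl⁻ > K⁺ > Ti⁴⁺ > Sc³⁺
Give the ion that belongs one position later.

The pair Ti⁴⁺, Sc³⁺ is the wrong way round — Ti⁴⁺ and Sc³⁺ share 18 electrons; the higher nuclear charge on Ti (Z=22) contracts it more, so Ti⁴⁺ < Sc³⁺. All other adjacent pairs agree with periodic trends, so Ti⁴⁺ is the misplaced ion.

Ti⁴⁺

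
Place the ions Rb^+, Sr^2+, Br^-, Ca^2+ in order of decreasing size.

Br^- > Rb^+ > Sr^2+ > Ca^2+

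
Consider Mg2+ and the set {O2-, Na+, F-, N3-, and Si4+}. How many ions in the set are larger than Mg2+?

4

All of these have 10 electrons (isoelectronic). With the same electron cloud, the ion with the most protons pulls it in tightest. Nuclear charges: Si4+ (Z=14), Mg2+ (Z=12), Na+ (Z=11), F- (Z=9), O2- (Z=8), N3- (Z=7). Highest Z is smallest.
Ordering all of them (including Mg2+) by radius gives Si4+ < Mg2+ < Na+ < F- < O2- < N3-. Count: 4.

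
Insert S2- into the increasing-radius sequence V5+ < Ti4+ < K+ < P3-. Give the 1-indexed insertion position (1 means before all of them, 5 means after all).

4

Isoelectronic series (18 e⁻ each). Size is set by nuclear charge: more protons means a smaller ion. V5+ (Z=23), Ti4+ (Z=22), K+ (Z=19), S2- (Z=16), P3- (Z=15).
Putting S2- in gives V5+ < Ti4+ < K+ < S2- < P3-; it lands at slot 4.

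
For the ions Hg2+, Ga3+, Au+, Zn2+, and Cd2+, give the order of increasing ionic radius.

Work out protons and electrons: Ga3+ has 28 e⁻ (Z=31), Zn2+ has 28 e⁻ (Z=30), Cd2+ has 46 e⁻ (Z=48), Hg2+ has 78 e⁻ (Z=80), Au+ has 78 e⁻ (Z=79). Ga3+ < Zn2+ (both 28 e⁻, Z=31>30); Zn2+ < Cd2+ (same group, 1 shell fewer); Cd2+ < Hg2+ (same group, 1 shell fewer); Hg2+ < Au+ (isoelectronic, higher Z=80 is smaller).

Ga3+ < Zn2+ < Cd2+ < Hg2+ < Au+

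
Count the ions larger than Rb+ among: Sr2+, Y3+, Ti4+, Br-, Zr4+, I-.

2

Electron counts and nuclear charges: Ti4+ (Z=22, 18 e⁻), Zr4+ (Z=40, 36 e⁻), Y3+ (Z=39, 36 e⁻), Sr2+ (Z=38, 36 e⁻), Rb+ (Z=37, 36 e⁻), Br- (Z=35, 36 e⁻), I- (Z=53, 54 e⁻). Ti4+ < Zr4+ (same group, period 4 vs 5); Zr4+ < Y3+ (both 36 e⁻, Z=40>39); Y3+ < Sr2+ (isoelectronic, higher Z=39 is smaller); Sr2+ < Rb+ (both 36 e⁻, Z=38>37); Rb+ < Br- (both 36 e⁻, Z=37>35); Br- < I- (same group, 1 shell fewer).
Placing each against Rb+: smaller — Ti4+, Zr4+, Y3+, Sr2+; larger — Br-, I-. So 2 are larger.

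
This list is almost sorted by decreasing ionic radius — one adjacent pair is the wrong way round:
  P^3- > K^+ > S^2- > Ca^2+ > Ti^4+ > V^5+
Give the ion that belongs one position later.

K^+

Scanning neighbour by neighbour, only K^+/S^2- violates a trend: K^+ and S^2- share 18 electrons; the higher nuclear charge on K (Z=19) contracts it more, so K^+ < S^2-. That makes K^+ the one sitting a position early relative to where it belongs.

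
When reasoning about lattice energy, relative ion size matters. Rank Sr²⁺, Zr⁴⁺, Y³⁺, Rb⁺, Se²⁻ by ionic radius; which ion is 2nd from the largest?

Rb⁺

All of these have 36 electrons (isoelectronic). With the same electron cloud, the ion with the most protons pulls it in tightest. Nuclear charges: Zr⁴⁺ (Z=40), Y³⁺ (Z=39), Sr²⁺ (Z=38), Rb⁺ (Z=37), Se²⁻ (Z=34). Highest Z is smallest.
That gives Zr⁴⁺ < Y³⁺ < Sr²⁺ < Rb⁺ < Se²⁻. From the largest end, number 2 is Rb⁺.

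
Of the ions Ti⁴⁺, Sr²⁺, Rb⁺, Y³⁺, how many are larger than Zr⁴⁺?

3

Ti⁴⁺ (Z=22, 18 e⁻), Zr⁴⁺ (Z=40, 36 e⁻), Y³⁺ (Z=39, 36 e⁻), Sr²⁺ (Z=38, 36 e⁻), Rb⁺ (Z=37, 36 e⁻). Ti⁴⁺ < Zr⁴⁺ (same group, period 4 vs 5); Zr⁴⁺ < Y³⁺ (both 36 e⁻, Z=40>39); Y³⁺ < Sr²⁺ (both 36 e⁻, Z=39>38); Sr²⁺ < Rb⁺ (both 36 e⁻, Z=38>37).
Relative to Zr⁴⁺, the ions that are larger are Y³⁺, Sr²⁺, Rb⁺. So 3 are larger.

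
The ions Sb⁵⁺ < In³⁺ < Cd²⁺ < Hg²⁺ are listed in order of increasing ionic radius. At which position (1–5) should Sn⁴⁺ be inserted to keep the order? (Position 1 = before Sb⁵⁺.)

2

Electron counts and nuclear charges: Sb⁵⁺: 46 e⁻, Z=51, Sn⁴⁺: 46 e⁻, Z=50, In³⁺: 46 e⁻, Z=49, Cd²⁺: 46 e⁻, Z=48, Hg²⁺: 78 e⁻, Z=80. Sb⁵⁺ < Sn⁴⁺ (both 46 e⁻, Z=51>50); Sn⁴⁺ < In³⁺ (isoelectronic, higher Z=50 is smaller); In³⁺ < Cd²⁺ (isoelectronic, higher Z=49 is smaller); Cd²⁺ < Hg²⁺ (same group, 1 shell fewer).
The complete sequence is Sb⁵⁺ < Sn⁴⁺ < In³⁺ < Cd²⁺ < Hg²⁺. Sn⁴⁺ sits at position 2.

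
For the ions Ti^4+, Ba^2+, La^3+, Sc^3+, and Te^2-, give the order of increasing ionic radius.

Ti^4+ (Z=22, 18 e⁻), Sc^3+ (Z=21, 18 e⁻), La^3+ (Z=57, 54 e⁻), Ba^2+ (Z=56, 54 e⁻), Te^2- (Z=52, 54 e⁻). Ti^4+ < Sc^3+ (both 18 e⁻, Z=22>21); Sc^3+ < La^3+ (same group, 2 shells fewer); La^3+ < Ba^2+ (isoelectronic, higher Z=57 is smaller); Ba^2+ < Te^2- (both 54 e⁻, Z=56>52).

Ti^4+ < Sc^3+ < La^3+ < Ba^2+ < Te^2-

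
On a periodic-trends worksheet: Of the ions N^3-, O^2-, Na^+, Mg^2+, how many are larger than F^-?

2

Isoelectronic series (10 e⁻ each). Size is set by nuclear charge: more protons means a smaller ion. Mg^2+ (Z=12), Na^+ (Z=11), F^- (Z=9), O^2- (Z=8), N^3- (Z=7).
Placing each against F^-: smaller — Mg^2+, Na^+; larger — O^2-, N^3-. Count: 2.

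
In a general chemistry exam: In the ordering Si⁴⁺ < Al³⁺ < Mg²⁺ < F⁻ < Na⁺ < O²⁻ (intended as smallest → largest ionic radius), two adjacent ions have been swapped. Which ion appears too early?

F⁻

Compare adjacent ions: both have 10 electrons but Z(Na)=11 > Z(F)=9, so Na⁺ should be the smaller of the two — yet in this increasing list F⁻ sits before Na⁺. Nothing else is reversed, so F⁻ should move one place to the right.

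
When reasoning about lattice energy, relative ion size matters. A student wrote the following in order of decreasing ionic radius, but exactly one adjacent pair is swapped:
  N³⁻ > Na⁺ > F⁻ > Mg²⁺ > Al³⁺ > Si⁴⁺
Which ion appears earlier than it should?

Na⁺

Compare adjacent ions: they are isoelectronic (10 e⁻) and Na has more protons than F (11 vs 9), making Na⁺ smaller — yet in this decreasing list Na⁺ sits before F⁻. Nothing else is reversed, so Na⁺ should move one place to the right.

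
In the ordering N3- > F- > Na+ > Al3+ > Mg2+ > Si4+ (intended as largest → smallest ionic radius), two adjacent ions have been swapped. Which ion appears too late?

Compare adjacent ions: Al3+ and Mg2+ share 10 electrons; the higher nuclear charge on Al (Z=13) contracts it more, so Al3+ < Mg2+ — yet in this decreasing list Al3+ sits before Mg2+. Nothing else is reversed, so Mg2+ should move one place to the left.

Mg2+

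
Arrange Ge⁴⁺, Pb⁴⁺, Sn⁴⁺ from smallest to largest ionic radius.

Ge⁴⁺ < Sn⁴⁺ < Pb⁴⁺

All are in the same group with charge +4. Radius grows down the group as n (the outermost shell) increases.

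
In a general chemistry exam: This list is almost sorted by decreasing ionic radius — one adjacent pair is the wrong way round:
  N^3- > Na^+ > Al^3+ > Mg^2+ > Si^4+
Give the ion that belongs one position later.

Check each adjacent pair. Al^3+ and Mg^2+ are reversed: they are isoelectronic (10 e⁻) and Al has more protons than Mg (13 vs 12), making Al^3+ smaller. No other neighbouring pair contradicts the periodic trends, so Al^3+ is the ion listed too early.

Al^3+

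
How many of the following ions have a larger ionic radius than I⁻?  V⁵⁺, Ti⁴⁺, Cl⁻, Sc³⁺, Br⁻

Work out protons and electrons: V⁵⁺ (Z=23, 18 e⁻), Ti⁴⁺ (Z=22, 18 e⁻), Sc³⁺ (Z=21, 18 e⁻), Cl⁻ (Z=17, 18 e⁻), Br⁻ (Z=35, 36 e⁻), I⁻ (Z=53, 54 e⁻). V⁵⁺ < Ti⁴⁺ (isoelectronic, higher Z=23 is smaller); Ti⁴⁺ < Sc³⁺ (isoelectronic, higher Z=22 is smaller); Sc³⁺ < Cl⁻ (isoelectronic, higher Z=21 is smaller); Cl⁻ < Br⁻ (same group, period 3 vs 4); Br⁻ < I⁻ (same group, 1 shell fewer).
Ordering all of them (including I⁻) by radius gives V⁵⁺ < Ti⁴⁺ < Sc³⁺ < Cl⁻ < Br⁻ < I⁻. So 0 are larger.

0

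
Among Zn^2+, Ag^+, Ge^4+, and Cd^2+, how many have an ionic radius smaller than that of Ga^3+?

1

Ge^4+ (Z=32, 28 e⁻), Ga^3+ (Z=31, 28 e⁻), Zn^2+ (Z=30, 28 e⁻), Cd^2+ (Z=48, 46 e⁻), Ag^+ (Z=47, 46 e⁻). Ge^4+ < Ga^3+ (both 28 e⁻, Z=32>31); Ga^3+ < Zn^2+ (isoelectronic, higher Z=31 is smaller); Zn^2+ < Cd^2+ (same group, period 4 vs 5); Cd^2+ < Ag^+ (isoelectronic, higher Z=48 is smaller).
Placing each against Ga^3+: smaller — Ge^4+; larger — Zn^2+, Cd^2+, Ag^+. So 1 is smaller.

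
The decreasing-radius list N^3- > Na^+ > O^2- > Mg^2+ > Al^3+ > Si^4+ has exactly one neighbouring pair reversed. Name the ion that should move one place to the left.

Scanning neighbour by neighbour, only Na^+/O^2- violates a trend: they are isoelectronic (10 e⁻) and Na has more protons than O (11 vs 8), making Na^+ smaller. That makes O^2- the one sitting a position late relative to where it belongs.

O^2-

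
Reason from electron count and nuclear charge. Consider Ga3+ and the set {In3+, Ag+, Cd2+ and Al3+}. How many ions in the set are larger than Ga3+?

3

Al3+ (Z=13, 10 e⁻), Ga3+ (Z=31, 28 e⁻), In3+ (Z=49, 46 e⁻), Cd2+ (Z=48, 46 e⁻), Ag+ (Z=47, 46 e⁻). Al3+ < Ga3+ (same group, 1 shell fewer); Ga3+ < In3+ (same group, period 4 vs 5); In3+ < Cd2+ (isoelectronic, higher Z=49 is smaller); Cd2+ < Ag+ (isoelectronic, higher Z=48 is smaller).
Overall: Al3+ < Ga3+ < In3+ < Cd2+ < Ag+. Ga3+ has 1 below it and 3 above. Count: 3.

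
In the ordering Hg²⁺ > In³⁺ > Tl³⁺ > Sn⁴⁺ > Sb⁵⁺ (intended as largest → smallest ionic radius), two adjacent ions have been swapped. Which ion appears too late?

The pair In³⁺, Tl³⁺ is the wrong way round — In³⁺ and Tl³⁺ are in one column with the same charge; the lighter period-5 ion has one fewer shell and is smaller. All other adjacent pairs agree with periodic trends, so Tl³⁺ is the misplaced ion.

Tl³⁺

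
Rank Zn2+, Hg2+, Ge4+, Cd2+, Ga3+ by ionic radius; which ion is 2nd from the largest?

Cd2+

Electron counts and nuclear charges: Ge4+ has 28 e⁻ (Z=32), Ga3+ has 28 e⁻ (Z=31), Zn2+ has 28 e⁻ (Z=30), Cd2+ has 46 e⁻ (Z=48), Hg2+ has 78 e⁻ (Z=80). Ge4+ < Ga3+ (isoelectronic, higher Z=32 is smaller); Ga3+ < Zn2+ (isoelectronic, higher Z=31 is smaller); Zn2+ < Cd2+ (same group, 1 shell fewer); Cd2+ < Hg2+ (same group, period 5 vs 6).
Ordering: Ge4+ < Ga3+ < Zn2+ < Cd2+ < Hg2+. The 2nd largest is Cd2+.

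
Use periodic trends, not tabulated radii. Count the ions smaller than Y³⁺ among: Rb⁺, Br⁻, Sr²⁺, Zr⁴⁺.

Isoelectronic series (36 e⁻ each). Size is set by nuclear charge: more protons means a smaller ion. Zr⁴⁺ (Z=40), Y³⁺ (Z=39), Sr²⁺ (Z=38), Rb⁺ (Z=37), Br⁻ (Z=35).
Ordering all of them (including Y³⁺) by radius gives Zr⁴⁺ < Y³⁺ < Sr²⁺ < Rb⁺ < Br⁻. That's 1.

1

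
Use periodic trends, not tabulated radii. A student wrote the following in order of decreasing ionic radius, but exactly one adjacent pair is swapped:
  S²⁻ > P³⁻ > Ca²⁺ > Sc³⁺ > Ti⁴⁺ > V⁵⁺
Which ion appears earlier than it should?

S²⁻

Scanning neighbour by neighbour, only S²⁻/P³⁻ violates a trend: S²⁻ and P³⁻ share 18 electrons; the higher nuclear charge on S (Z=16) contracts it more, so S²⁻ < P³⁻. That makes S²⁻ the one sitting a position early relative to where it belongs.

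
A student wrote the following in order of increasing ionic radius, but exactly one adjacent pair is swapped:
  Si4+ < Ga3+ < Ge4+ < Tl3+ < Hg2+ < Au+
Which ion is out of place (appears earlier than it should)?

Ga3+

The pair Ga3+, Ge4+ is the wrong way round — they are isoelectronic (28 e⁻) and Ge has more protons than Ga (32 vs 31), making Ge4+ smaller. All other adjacent pairs agree with periodic trends, so Ga3+ is the misplaced ion.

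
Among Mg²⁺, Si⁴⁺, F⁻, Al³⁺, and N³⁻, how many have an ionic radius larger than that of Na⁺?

These species are isoelectronic with 10 electrons. The only difference is the number of protons: Si⁴⁺ (Z=14), Al³⁺ (Z=13), Mg²⁺ (Z=12), Na⁺ (Z=11), F⁻ (Z=9), N³⁻ (Z=7). The strongest nuclear pull (Si⁴⁺) gives the smallest ion.
Placing each against Na⁺: smaller — Si⁴⁺, Al³⁺, Mg²⁺; larger — F⁻, N³⁻. Count: 2.

2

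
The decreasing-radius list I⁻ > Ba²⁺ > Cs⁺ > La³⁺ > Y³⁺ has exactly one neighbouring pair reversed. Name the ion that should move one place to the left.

Check each adjacent pair. Ba²⁺ and Cs⁺ are reversed: both have 54 electrons but Z(Ba)=56 > Z(Cs)=55, so Ba²⁺ should be the smaller of the two. No other neighbouring pair contradicts the periodic trends, so Cs⁺ is the ion listed too late.

Cs⁺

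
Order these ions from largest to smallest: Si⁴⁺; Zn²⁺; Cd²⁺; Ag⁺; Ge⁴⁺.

Ag⁺ > Cd²⁺ > Zn²⁺ > Ge⁴⁺ > Si⁴⁺

First list Z and electron count for each: Si⁴⁺ has 10 e⁻ (Z=14), Ge⁴⁺ has 28 e⁻ (Z=32), Zn²⁺ has 28 e⁻ (Z=30), Cd²⁺ has 46 e⁻ (Z=48), Ag⁺ has 46 e⁻ (Z=47). Si⁴⁺ < Ge⁴⁺ (same group, period 3 vs 4); Ge⁴⁺ < Zn²⁺ (both 28 e⁻, Z=32>30); Zn²⁺ < Cd²⁺ (same group, period 4 vs 5); Cd²⁺ < Ag⁺ (isoelectronic, higher Z=48 is smaller).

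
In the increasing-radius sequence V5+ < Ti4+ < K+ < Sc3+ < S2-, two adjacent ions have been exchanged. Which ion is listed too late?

Compare adjacent ions: both have 18 electrons but Z(Sc)=21 > Z(K)=19, so Sc3+ should be the smaller of the two — yet in this increasing list K+ sits before Sc3+. Nothing else is reversed, so Sc3+ should move one place to the left.

Sc3+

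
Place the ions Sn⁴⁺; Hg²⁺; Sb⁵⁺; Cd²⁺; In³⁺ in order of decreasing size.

Hg²⁺ > Cd²⁺ > In³⁺ > Sn⁴⁺ > Sb⁵⁺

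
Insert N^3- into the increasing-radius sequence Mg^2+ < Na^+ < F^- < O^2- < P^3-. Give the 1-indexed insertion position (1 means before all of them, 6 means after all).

Work out protons and electrons: Mg^2+: 10 e⁻, Z=12, Na^+: 10 e⁻, Z=11, F^-: 10 e⁻, Z=9, O^2-: 10 e⁻, Z=8, N^3-: 10 e⁻, Z=7, P^3-: 18 e⁻, Z=15. Mg^2+ < Na^+ (both 10 e⁻, Z=12>11); Na^+ < F^- (both 10 e⁻, Z=11>9); F^- < O^2- (both 10 e⁻, Z=9>8); O^2- < N^3- (both 10 e⁻, Z=8>7); N^3- < P^3- (same group, period 2 vs 3).
With N^3- included the full order is Mg^2+ < Na^+ < F^- < O^2- < N^3- < P^3-, so it takes position 5.

5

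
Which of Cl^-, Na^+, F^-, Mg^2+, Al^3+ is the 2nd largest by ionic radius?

F^-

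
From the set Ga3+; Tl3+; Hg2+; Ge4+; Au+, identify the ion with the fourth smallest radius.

Ge4+: 28 e⁻, Z=32, Ga3+: 28 e⁻, Z=31, Tl3+: 78 e⁻, Z=81, Hg2+: 78 e⁻, Z=80, Au+: 78 e⁻, Z=79. Ge4+ < Ga3+ (both 28 e⁻, Z=32>31); Ga3+ < Tl3+ (same group, period 4 vs 6); Tl3+ < Hg2+ (both 78 e⁻, Z=81>80); Hg2+ < Au+ (isoelectronic, higher Z=80 is smaller).
Full ascending order: Ge4+ < Ga3+ < Tl3+ < Hg2+ < Au+. Counting from the smallest, position 4 is Hg2+.

Hg2+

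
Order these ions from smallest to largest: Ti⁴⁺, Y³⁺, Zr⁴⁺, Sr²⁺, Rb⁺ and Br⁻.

Ti⁴⁺ (Z=22, 18 e⁻), Zr⁴⁺ (Z=40, 36 e⁻), Y³⁺ (Z=39, 36 e⁻), Sr²⁺ (Z=38, 36 e⁻), Rb⁺ (Z=37, 36 e⁻), Br⁻ (Z=35, 36 e⁻). Ti⁴⁺ < Zr⁴⁺ (same group, 1 shell fewer); Zr⁴⁺ < Y³⁺ (isoelectronic, higher Z=40 is smaller); Y³⁺ < Sr²⁺ (both 36 e⁻, Z=39>38); Sr²⁺ < Rb⁺ (isoelectronic, higher Z=38 is smaller); Rb⁺ < Br⁻ (both 36 e⁻, Z=37>35).

Ti⁴⁺ < Zr⁴⁺ < Y³⁺ < Sr²⁺ < Rb⁺ < Br⁻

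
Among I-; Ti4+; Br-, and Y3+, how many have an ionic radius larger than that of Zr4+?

3

Work out protons and electrons: Ti4+: 18 e⁻, Z=22, Zr4+: 36 e⁻, Z=40, Y3+: 36 e⁻, Z=39, Br-: 36 e⁻, Z=35, I-: 54 e⁻, Z=53. Ti4+ < Zr4+ (same group, period 4 vs 5); Zr4+ < Y3+ (both 36 e⁻, Z=40>39); Y3+ < Br- (isoelectronic, higher Z=39 is smaller); Br- < I- (same group, period 4 vs 5).
Placing each against Zr4+: smaller — Ti4+; larger — Y3+, Br-, I-. So 3 are larger.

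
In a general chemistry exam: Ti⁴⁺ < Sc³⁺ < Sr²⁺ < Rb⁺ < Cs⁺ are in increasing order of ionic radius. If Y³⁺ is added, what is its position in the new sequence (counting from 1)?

3

Electron counts and nuclear charges: Ti⁴⁺: 18 e⁻, Z=22, Sc³⁺: 18 e⁻, Z=21, Y³⁺: 36 e⁻, Z=39, Sr²⁺: 36 e⁻, Z=38, Rb⁺: 36 e⁻, Z=37, Cs⁺: 54 e⁻, Z=55. Ti⁴⁺ < Sc³⁺ (isoelectronic, higher Z=22 is smaller); Sc³⁺ < Y³⁺ (same group, period 4 vs 5); Y³⁺ < Sr²⁺ (isoelectronic, higher Z=39 is smaller); Sr²⁺ < Rb⁺ (both 36 e⁻, Z=38>37); Rb⁺ < Cs⁺ (same group, period 5 vs 6).
With Y³⁺ included the full order is Ti⁴⁺ < Sc³⁺ < Y³⁺ < Sr²⁺ < Rb⁺ < Cs⁺, so it takes position 3.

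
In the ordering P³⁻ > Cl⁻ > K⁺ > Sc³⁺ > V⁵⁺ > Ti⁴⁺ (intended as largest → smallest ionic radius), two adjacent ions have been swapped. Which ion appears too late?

Ti⁴⁺

The pair V⁵⁺, Ti⁴⁺ is the wrong way round — they are isoelectronic (18 e⁻) and V has more protons than Ti (23 vs 22), making V⁵⁺ smaller. All other adjacent pairs agree with periodic trends, so Ti⁴⁺ is the misplaced ion.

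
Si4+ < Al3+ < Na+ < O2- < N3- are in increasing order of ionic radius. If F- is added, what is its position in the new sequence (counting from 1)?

4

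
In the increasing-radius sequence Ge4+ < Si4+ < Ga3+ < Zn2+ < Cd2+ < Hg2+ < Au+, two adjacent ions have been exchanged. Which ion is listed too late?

Si4+

Scanning neighbour by neighbour, only Ge4+/Si4+ violates a trend: both in group 14 with the same charge; Si4+ (period 3) has the smaller radius. That makes Si4+ the one sitting a position late relative to where it belongs.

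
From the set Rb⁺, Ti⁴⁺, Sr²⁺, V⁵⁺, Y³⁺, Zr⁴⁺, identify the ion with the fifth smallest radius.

Tabulating Z and e⁻: V⁵⁺ has 18 e⁻ (Z=23), Ti⁴⁺ has 18 e⁻ (Z=22), Zr⁴⁺ has 36 e⁻ (Z=40), Y³⁺ has 36 e⁻ (Z=39), Sr²⁺ has 36 e⁻ (Z=38), Rb⁺ has 36 e⁻ (Z=37). V⁵⁺ < Ti⁴⁺ (both 18 e⁻, Z=23>22); Ti⁴⁺ < Zr⁴⁺ (same group, 1 shell fewer); Zr⁴⁺ < Y³⁺ (both 36 e⁻, Z=40>39); Y³⁺ < Sr²⁺ (isoelectronic, higher Z=39 is smaller); Sr²⁺ < Rb⁺ (both 36 e⁻, Z=38>37).
Ordering: V⁵⁺ < Ti⁴⁺ < Zr⁴⁺ < Y³⁺ < Sr²⁺ < Rb⁺. The fifth smallest is Sr²⁺.

Sr²⁺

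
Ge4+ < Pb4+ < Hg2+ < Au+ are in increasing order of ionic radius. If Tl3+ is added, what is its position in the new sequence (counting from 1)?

Electron counts and nuclear charges: Ge4+ has 28 e⁻ (Z=32), Pb4+ has 78 e⁻ (Z=82), Tl3+ has 78 e⁻ (Z=81), Hg2+ has 78 e⁻ (Z=80), Au+ has 78 e⁻ (Z=79). Ge4+ < Pb4+ (same group, period 4 vs 6); Pb4+ < Tl3+ (isoelectronic, higher Z=82 is smaller); Tl3+ < Hg2+ (both 78 e⁻, Z=81>80); Hg2+ < Au+ (both 78 e⁻, Z=80>79).
Putting Tl3+ in gives Ge4+ < Pb4+ < Tl3+ < Hg2+ < Au+; it lands at slot 3.

3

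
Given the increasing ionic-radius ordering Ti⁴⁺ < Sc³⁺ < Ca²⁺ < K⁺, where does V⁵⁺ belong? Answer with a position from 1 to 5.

1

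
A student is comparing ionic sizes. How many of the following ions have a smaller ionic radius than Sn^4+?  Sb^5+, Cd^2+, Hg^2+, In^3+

First list Z and electron count for each: Sb^5+ has 46 e⁻ (Z=51), Sn^4+ has 46 e⁻ (Z=50), In^3+ has 46 e⁻ (Z=49), Cd^2+ has 46 e⁻ (Z=48), Hg^2+ has 78 e⁻ (Z=80). Sb^5+ < Sn^4+ (isoelectronic, higher Z=51 is smaller); Sn^4+ < In^3+ (both 46 e⁻, Z=50>49); In^3+ < Cd^2+ (isoelectronic, higher Z=49 is smaller); Cd^2+ < Hg^2+ (same group, period 5 vs 6).
Relative to Sn^4+, the ions that are smaller are Sb^5+. So 1 is smaller.

1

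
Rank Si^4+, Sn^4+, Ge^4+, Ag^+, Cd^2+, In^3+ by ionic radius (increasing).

Si^4+ < Ge^4+ < Sn^4+ < In^3+ < Cd^2+ < Ag^+

Work out protons and electrons: Si^4+ (Z=14, 10 e⁻), Ge^4+ (Z=32, 28 e⁻), Sn^4+ (Z=50, 46 e⁻), In^3+ (Z=49, 46 e⁻), Cd^2+ (Z=48, 46 e⁻), Ag^+ (Z=47, 46 e⁻). Si^4+ < Ge^4+ (same group, period 3 vs 4); Ge^4+ < Sn^4+ (same group, period 4 vs 5); Sn^4+ < In^3+ (isoelectronic, higher Z=50 is smaller); In^3+ < Cd^2+ (both 46 e⁻, Z=49>48); Cd^2+ < Ag^+ (both 46 e⁻, Z=48>47).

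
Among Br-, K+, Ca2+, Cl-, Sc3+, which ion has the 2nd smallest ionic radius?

First list Z and electron count for each: Sc3+ (Z=21, 18 e⁻), Ca2+ (Z=20, 18 e⁻), K+ (Z=19, 18 e⁻), Cl- (Z=17, 18 e⁻), Br- (Z=35, 36 e⁻). Sc3+ < Ca2+ (both 18 e⁻, Z=21>20); Ca2+ < K+ (both 18 e⁻, Z=20>19); K+ < Cl- (isoelectronic, higher Z=19 is smaller); Cl- < Br- (same group, period 3 vs 4).
That gives Sc3+ < Ca2+ < K+ < Cl- < Br-. From the smallest end, number 2 is Ca2+.

Ca2+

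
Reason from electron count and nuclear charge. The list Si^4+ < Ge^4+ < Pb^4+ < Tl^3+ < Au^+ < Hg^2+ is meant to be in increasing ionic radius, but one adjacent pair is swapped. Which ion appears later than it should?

The pair Au^+, Hg^2+ is the wrong way round — Hg^2+ and Au^+ share 78 electrons; the higher nuclear charge on Hg (Z=80) contracts it more, so Hg^2+ < Au^+. All other adjacent pairs agree with periodic trends, so Hg^2+ is the misplaced ion.

Hg^2+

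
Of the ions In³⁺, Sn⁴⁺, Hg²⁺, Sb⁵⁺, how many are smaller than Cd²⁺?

Tabulating Z and e⁻: Sb⁵⁺: 46 e⁻, Z=51, Sn⁴⁺: 46 e⁻, Z=50, In³⁺: 46 e⁻, Z=49, Cd²⁺: 46 e⁻, Z=48, Hg²⁺: 78 e⁻, Z=80. Sb⁵⁺ < Sn⁴⁺ (isoelectronic, higher Z=51 is smaller); Sn⁴⁺ < In³⁺ (isoelectronic, higher Z=50 is smaller); In³⁺ < Cd²⁺ (isoelectronic, higher Z=49 is smaller); Cd²⁺ < Hg²⁺ (same group, 1 shell fewer).
Relative to Cd²⁺, the ions that are smaller are Sb⁵⁺, Sn⁴⁺, In³⁺. So 3 are smaller.

3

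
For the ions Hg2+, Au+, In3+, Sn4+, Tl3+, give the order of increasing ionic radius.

Tabulating Z and e⁻: Sn4+ (Z=50, 46 e⁻), In3+ (Z=49, 46 e⁻), Tl3+ (Z=81, 78 e⁻), Hg2+ (Z=80, 78 e⁻), Au+ (Z=79, 78 e⁻). Sn4+ < In3+ (isoelectronic, higher Z=50 is smaller); In3+ < Tl3+ (same group, 1 shell fewer); Tl3+ < Hg2+ (both 78 e⁻, Z=81>80); Hg2+ < Au+ (both 78 e⁻, Z=80>79).

Sn4+ < In3+ < Tl3+ < Hg2+ < Au+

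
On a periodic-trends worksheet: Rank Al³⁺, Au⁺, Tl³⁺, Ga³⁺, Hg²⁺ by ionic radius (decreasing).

Au⁺ > Hg²⁺ > Tl³⁺ > Ga³⁺ > Al³⁺

First list Z and electron count for each: Al³⁺: 10 e⁻, Z=13, Ga³⁺: 28 e⁻, Z=31, Tl³⁺: 78 e⁻, Z=81, Hg²⁺: 78 e⁻, Z=80, Au⁺: 78 e⁻, Z=79. Al³⁺ < Ga³⁺ (same group, 1 shell fewer); Ga³⁺ < Tl³⁺ (same group, 2 shells fewer); Tl³⁺ < Hg²⁺ (isoelectronic, higher Z=81 is smaller); Hg²⁺ < Au⁺ (isoelectronic, higher Z=80 is smaller).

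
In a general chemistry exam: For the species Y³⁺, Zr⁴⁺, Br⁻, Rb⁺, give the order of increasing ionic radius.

Zr⁴⁺ < Y³⁺ < Rb⁺ < Br⁻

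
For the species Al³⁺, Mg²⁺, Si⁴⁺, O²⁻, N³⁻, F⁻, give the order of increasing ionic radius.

Each ion has 10 electrons. The ranking follows nuclear charge in reverse — greater Z gives a smaller radius. Si⁴⁺ (Z=14), Al³⁺ (Z=13), Mg²⁺ (Z=12), F⁻ (Z=9), O²⁻ (Z=8), N³⁻ (Z=7).

Si⁴⁺ < Al³⁺ < Mg²⁺ < F⁻ < O²⁻ < N³⁻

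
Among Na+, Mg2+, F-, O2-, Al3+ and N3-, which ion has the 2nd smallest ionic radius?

These species are isoelectronic with 10 electrons. The only difference is the number of protons: Al3+ (Z=13), Mg2+ (Z=12), Na+ (Z=11), F- (Z=9), O2- (Z=8), N3- (Z=7). The strongest nuclear pull (Al3+) gives the smallest ion.
Full ascending order: Al3+ < Mg2+ < Na+ < F- < O2- < N3-. Counting from the smallest, position 2 is Mg2+.

Mg2+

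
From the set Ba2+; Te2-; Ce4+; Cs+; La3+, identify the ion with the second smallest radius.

Isoelectronic series (54 e⁻ each). Size is set by nuclear charge: more protons means a smaller ion. Ce4+ (Z=58), La3+ (Z=57), Ba2+ (Z=56), Cs+ (Z=55), Te2- (Z=52).
So the order is Ce4+ < La3+ < Ba2+ < Cs+ < Te2-; the 2nd-smallest ion is La3+.

La3+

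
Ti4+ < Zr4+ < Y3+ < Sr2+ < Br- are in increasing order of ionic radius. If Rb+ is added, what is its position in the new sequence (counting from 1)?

Electron counts and nuclear charges: Ti4+ (Z=22, 18 e⁻), Zr4+ (Z=40, 36 e⁻), Y3+ (Z=39, 36 e⁻), Sr2+ (Z=38, 36 e⁻), Rb+ (Z=37, 36 e⁻), Br- (Z=35, 36 e⁻). Ti4+ < Zr4+ (same group, period 4 vs 5); Zr4+ < Y3+ (isoelectronic, higher Z=40 is smaller); Y3+ < Sr2+ (both 36 e⁻, Z=39>38); Sr2+ < Rb+ (both 36 e⁻, Z=38>37); Rb+ < Br- (isoelectronic, higher Z=37 is smaller).
Merged order: Ti4+ < Zr4+ < Y3+ < Sr2+ < Rb+ < Br- — Rb+ is number 5.

5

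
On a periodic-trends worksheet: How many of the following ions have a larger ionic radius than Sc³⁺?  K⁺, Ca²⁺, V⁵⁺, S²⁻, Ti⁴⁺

3

These species are isoelectronic with 18 electrons. The only difference is the number of protons: V⁵⁺ (Z=23), Ti⁴⁺ (Z=22), Sc³⁺ (Z=21), Ca²⁺ (Z=20), K⁺ (Z=19), S²⁻ (Z=16). The strongest nuclear pull (V⁵⁺) gives the smallest ion.
Relative to Sc³⁺, the ions that are larger are Ca²⁺, K⁺, S²⁻. Count: 3.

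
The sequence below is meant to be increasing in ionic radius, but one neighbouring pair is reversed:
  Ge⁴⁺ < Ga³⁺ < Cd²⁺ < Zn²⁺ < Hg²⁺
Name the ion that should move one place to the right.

Check each adjacent pair. Cd²⁺ and Zn²⁺ are reversed: Zn²⁺ and Cd²⁺ are in one column with the same charge; the lighter period-4 ion has one fewer shell and is smaller. No other neighbouring pair contradicts the periodic trends, so Cd²⁺ is the ion listed too early.

Cd²⁺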